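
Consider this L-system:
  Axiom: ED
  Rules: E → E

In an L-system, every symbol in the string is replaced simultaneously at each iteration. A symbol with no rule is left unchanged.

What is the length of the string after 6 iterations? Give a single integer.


Step 0: length = 2
Step 1: length = 2
Step 2: length = 2
Step 3: length = 2
Step 4: length = 2
Step 5: length = 2
Step 6: length = 2

Answer: 2


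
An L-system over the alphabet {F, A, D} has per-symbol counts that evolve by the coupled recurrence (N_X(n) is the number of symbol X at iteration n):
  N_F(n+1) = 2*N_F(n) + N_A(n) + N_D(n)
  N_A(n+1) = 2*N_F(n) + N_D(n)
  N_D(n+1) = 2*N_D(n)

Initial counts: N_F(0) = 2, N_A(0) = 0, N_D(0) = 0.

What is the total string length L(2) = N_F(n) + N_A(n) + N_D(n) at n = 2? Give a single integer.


Answer: 20

Derivation:
Step 0: N_F=2, N_A=0, N_D=0, L=2
Step 1: N_F=4, N_A=4, N_D=0, L=8
Step 2: N_F=12, N_A=8, N_D=0, L=20


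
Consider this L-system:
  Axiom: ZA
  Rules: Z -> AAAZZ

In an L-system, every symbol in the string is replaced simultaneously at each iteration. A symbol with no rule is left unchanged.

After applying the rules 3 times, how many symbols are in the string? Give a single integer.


Answer: 30

Derivation:
Step 0: length = 2
Step 1: length = 6
Step 2: length = 14
Step 3: length = 30


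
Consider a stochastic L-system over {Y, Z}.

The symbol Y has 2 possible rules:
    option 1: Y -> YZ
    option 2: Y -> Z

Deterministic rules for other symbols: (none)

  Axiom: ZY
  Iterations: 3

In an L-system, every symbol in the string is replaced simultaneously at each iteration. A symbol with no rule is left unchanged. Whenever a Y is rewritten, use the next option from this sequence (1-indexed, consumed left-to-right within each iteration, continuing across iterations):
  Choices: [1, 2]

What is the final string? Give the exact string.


Step 0: ZY
Step 1: ZYZ  (used choices [1])
Step 2: ZZZ  (used choices [2])
Step 3: ZZZ  (used choices [])

Answer: ZZZ


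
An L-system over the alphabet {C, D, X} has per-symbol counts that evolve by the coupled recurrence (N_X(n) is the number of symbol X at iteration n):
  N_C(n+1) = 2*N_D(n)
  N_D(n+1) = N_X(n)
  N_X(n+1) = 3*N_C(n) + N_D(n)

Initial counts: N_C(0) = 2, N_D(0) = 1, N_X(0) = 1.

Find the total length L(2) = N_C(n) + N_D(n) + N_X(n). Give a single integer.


Step 0: N_C=2, N_D=1, N_X=1, L=4
Step 1: N_C=2, N_D=1, N_X=7, L=10
Step 2: N_C=2, N_D=7, N_X=7, L=16

Answer: 16


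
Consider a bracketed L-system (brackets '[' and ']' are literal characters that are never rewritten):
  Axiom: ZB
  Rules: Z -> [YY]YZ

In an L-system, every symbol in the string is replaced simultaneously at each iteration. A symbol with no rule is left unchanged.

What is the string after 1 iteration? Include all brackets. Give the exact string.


Answer: [YY]YZB

Derivation:
Step 0: ZB
Step 1: [YY]YZB


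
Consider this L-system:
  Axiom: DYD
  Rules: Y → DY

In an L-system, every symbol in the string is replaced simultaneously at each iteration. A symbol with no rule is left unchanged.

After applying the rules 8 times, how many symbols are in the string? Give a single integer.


Step 0: length = 3
Step 1: length = 4
Step 2: length = 5
Step 3: length = 6
Step 4: length = 7
Step 5: length = 8
Step 6: length = 9
Step 7: length = 10
Step 8: length = 11

Answer: 11


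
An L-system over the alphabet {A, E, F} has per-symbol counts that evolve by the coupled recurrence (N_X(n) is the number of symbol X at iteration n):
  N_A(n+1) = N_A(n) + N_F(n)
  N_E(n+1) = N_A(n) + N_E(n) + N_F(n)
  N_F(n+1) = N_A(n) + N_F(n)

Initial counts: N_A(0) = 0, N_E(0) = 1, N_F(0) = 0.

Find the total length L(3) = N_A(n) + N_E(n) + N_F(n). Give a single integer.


Step 0: N_A=0, N_E=1, N_F=0, L=1
Step 1: N_A=0, N_E=1, N_F=0, L=1
Step 2: N_A=0, N_E=1, N_F=0, L=1
Step 3: N_A=0, N_E=1, N_F=0, L=1

Answer: 1


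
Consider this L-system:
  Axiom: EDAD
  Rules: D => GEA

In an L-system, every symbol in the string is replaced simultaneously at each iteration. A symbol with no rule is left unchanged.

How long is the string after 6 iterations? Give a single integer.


Step 0: length = 4
Step 1: length = 8
Step 2: length = 8
Step 3: length = 8
Step 4: length = 8
Step 5: length = 8
Step 6: length = 8

Answer: 8


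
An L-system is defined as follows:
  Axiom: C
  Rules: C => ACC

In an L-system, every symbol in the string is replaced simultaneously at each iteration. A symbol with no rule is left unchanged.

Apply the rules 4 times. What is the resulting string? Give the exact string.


Step 0: C
Step 1: ACC
Step 2: AACCACC
Step 3: AAACCACCAACCACC
Step 4: AAAACCACCAACCACCAAACCACCAACCACC

Answer: AAAACCACCAACCACCAAACCACCAACCACC


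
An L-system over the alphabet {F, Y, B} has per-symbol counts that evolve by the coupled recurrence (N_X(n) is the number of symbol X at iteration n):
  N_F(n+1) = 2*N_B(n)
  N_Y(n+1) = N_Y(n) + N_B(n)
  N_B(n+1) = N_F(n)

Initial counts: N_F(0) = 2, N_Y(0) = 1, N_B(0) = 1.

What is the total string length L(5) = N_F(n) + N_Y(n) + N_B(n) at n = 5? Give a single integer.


Answer: 30

Derivation:
Step 0: N_F=2, N_Y=1, N_B=1, L=4
Step 1: N_F=2, N_Y=2, N_B=2, L=6
Step 2: N_F=4, N_Y=4, N_B=2, L=10
Step 3: N_F=4, N_Y=6, N_B=4, L=14
Step 4: N_F=8, N_Y=10, N_B=4, L=22
Step 5: N_F=8, N_Y=14, N_B=8, L=30


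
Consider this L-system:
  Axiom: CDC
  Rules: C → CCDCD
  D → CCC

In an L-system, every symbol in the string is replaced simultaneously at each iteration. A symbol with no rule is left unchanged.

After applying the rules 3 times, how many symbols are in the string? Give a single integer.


Step 0: length = 3
Step 1: length = 13
Step 2: length = 57
Step 3: length = 249

Answer: 249


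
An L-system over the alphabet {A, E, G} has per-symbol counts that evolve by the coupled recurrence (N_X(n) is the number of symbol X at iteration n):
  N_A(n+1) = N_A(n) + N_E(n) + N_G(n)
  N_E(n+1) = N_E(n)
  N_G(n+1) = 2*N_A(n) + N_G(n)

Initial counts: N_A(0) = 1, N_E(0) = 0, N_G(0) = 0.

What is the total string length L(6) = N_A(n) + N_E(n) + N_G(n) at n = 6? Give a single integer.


Step 0: N_A=1, N_E=0, N_G=0, L=1
Step 1: N_A=1, N_E=0, N_G=2, L=3
Step 2: N_A=3, N_E=0, N_G=4, L=7
Step 3: N_A=7, N_E=0, N_G=10, L=17
Step 4: N_A=17, N_E=0, N_G=24, L=41
Step 5: N_A=41, N_E=0, N_G=58, L=99
Step 6: N_A=99, N_E=0, N_G=140, L=239

Answer: 239


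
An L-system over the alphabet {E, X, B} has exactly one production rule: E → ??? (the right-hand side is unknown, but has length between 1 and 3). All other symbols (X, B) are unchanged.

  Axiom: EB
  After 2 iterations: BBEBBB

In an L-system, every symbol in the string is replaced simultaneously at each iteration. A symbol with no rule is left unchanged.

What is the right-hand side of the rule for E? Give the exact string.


Trying E → BEB:
  Step 0: EB
  Step 1: BEBB
  Step 2: BBEBBB
Matches the given result.

Answer: BEB


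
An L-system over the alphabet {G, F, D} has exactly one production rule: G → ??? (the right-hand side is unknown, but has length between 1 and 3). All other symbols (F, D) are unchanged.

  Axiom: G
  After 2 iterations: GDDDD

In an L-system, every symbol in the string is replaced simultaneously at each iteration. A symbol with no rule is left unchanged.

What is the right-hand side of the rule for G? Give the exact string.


Answer: GDD

Derivation:
Trying G → GDD:
  Step 0: G
  Step 1: GDD
  Step 2: GDDDD
Matches the given result.


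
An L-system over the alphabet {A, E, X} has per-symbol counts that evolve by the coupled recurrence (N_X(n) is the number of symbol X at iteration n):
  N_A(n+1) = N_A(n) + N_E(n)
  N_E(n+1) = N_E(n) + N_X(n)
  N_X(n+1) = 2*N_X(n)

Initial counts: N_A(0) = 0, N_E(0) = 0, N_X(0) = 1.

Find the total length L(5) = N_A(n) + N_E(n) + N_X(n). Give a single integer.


Answer: 89

Derivation:
Step 0: N_A=0, N_E=0, N_X=1, L=1
Step 1: N_A=0, N_E=1, N_X=2, L=3
Step 2: N_A=1, N_E=3, N_X=4, L=8
Step 3: N_A=4, N_E=7, N_X=8, L=19
Step 4: N_A=11, N_E=15, N_X=16, L=42
Step 5: N_A=26, N_E=31, N_X=32, L=89


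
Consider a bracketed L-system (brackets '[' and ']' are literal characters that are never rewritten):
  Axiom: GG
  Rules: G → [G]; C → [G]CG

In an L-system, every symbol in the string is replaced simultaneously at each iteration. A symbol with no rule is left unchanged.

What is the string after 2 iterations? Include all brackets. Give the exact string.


Step 0: GG
Step 1: [G][G]
Step 2: [[G]][[G]]

Answer: [[G]][[G]]


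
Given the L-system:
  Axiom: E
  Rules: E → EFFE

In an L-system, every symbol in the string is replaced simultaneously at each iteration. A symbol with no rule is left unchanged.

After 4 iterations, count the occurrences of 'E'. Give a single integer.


Answer: 16

Derivation:
Step 0: E  (1 'E')
Step 1: EFFE  (2 'E')
Step 2: EFFEFFEFFE  (4 'E')
Step 3: EFFEFFEFFEFFEFFEFFEFFE  (8 'E')
Step 4: EFFEFFEFFEFFEFFEFFEFFEFFEFFEFFEFFEFFEFFEFFEFFE  (16 'E')


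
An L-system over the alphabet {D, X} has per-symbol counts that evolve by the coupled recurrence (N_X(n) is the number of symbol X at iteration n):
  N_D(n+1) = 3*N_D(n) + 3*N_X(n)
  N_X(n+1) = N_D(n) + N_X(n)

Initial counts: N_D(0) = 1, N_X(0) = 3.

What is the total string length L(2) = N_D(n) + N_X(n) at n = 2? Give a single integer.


Step 0: N_D=1, N_X=3, L=4
Step 1: N_D=12, N_X=4, L=16
Step 2: N_D=48, N_X=16, L=64

Answer: 64


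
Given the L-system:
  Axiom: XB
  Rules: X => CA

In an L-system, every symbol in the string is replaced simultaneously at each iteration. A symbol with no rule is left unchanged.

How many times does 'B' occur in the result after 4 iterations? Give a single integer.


Step 0: XB  (1 'B')
Step 1: CAB  (1 'B')
Step 2: CAB  (1 'B')
Step 3: CAB  (1 'B')
Step 4: CAB  (1 'B')

Answer: 1


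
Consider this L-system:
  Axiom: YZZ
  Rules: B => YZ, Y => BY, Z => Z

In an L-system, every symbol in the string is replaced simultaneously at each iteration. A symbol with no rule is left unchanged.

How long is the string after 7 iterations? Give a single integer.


Answer: 56

Derivation:
Step 0: length = 3
Step 1: length = 4
Step 2: length = 6
Step 3: length = 9
Step 4: length = 14
Step 5: length = 22
Step 6: length = 35
Step 7: length = 56


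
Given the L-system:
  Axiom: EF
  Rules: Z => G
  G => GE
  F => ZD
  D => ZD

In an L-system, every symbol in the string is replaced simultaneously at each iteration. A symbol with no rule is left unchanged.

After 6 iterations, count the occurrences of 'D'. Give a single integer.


Answer: 1

Derivation:
Step 0: EF  (0 'D')
Step 1: EZD  (1 'D')
Step 2: EGZD  (1 'D')
Step 3: EGEGZD  (1 'D')
Step 4: EGEEGEGZD  (1 'D')
Step 5: EGEEEGEEGEGZD  (1 'D')
Step 6: EGEEEEGEEEGEEGEGZD  (1 'D')


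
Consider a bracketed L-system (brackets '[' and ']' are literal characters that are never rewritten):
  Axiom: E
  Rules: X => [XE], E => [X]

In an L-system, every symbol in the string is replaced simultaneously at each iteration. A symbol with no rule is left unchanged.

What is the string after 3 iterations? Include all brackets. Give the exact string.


Step 0: E
Step 1: [X]
Step 2: [[XE]]
Step 3: [[[XE][X]]]

Answer: [[[XE][X]]]


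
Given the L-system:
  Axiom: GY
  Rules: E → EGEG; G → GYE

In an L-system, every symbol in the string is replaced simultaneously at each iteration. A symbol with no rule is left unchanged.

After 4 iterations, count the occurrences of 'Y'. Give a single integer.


Answer: 15

Derivation:
Step 0: GY  (1 'Y')
Step 1: GYEY  (2 'Y')
Step 2: GYEYEGEGY  (3 'Y')
Step 3: GYEYEGEGYEGEGGYEEGEGGYEY  (6 'Y')
Step 4: GYEYEGEGYEGEGGYEEGEGGYEYEGEGGYEEGEGGYEGYEYEGEGEGEGGYEEGEGGYEGYEYEGEGY  (15 'Y')


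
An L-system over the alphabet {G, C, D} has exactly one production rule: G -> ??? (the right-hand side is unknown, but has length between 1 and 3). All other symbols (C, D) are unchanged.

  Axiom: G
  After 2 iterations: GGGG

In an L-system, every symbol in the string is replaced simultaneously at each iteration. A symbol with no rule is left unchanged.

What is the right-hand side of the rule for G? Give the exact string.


Answer: GG

Derivation:
Trying G -> GG:
  Step 0: G
  Step 1: GG
  Step 2: GGGG
Matches the given result.


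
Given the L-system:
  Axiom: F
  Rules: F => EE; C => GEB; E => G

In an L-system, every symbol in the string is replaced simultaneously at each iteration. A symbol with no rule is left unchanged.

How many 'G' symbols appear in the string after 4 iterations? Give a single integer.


Step 0: F  (0 'G')
Step 1: EE  (0 'G')
Step 2: GG  (2 'G')
Step 3: GG  (2 'G')
Step 4: GG  (2 'G')

Answer: 2


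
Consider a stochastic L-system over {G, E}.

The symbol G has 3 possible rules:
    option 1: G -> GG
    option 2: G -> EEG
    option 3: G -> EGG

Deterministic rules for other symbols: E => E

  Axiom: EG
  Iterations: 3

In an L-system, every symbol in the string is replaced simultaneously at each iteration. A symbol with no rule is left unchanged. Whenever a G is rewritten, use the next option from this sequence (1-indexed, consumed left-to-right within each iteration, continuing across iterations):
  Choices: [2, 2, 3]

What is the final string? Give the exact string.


Step 0: EG
Step 1: EEEG  (used choices [2])
Step 2: EEEEEG  (used choices [2])
Step 3: EEEEEEGG  (used choices [3])

Answer: EEEEEEGG


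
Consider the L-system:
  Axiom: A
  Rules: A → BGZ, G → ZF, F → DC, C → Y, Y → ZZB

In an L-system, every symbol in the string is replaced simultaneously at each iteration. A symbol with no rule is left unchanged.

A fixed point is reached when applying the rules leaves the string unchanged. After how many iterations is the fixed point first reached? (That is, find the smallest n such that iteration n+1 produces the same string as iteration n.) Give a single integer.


Step 0: A
Step 1: BGZ
Step 2: BZFZ
Step 3: BZDCZ
Step 4: BZDYZ
Step 5: BZDZZBZ
Step 6: BZDZZBZ  (unchanged — fixed point at step 5)

Answer: 5


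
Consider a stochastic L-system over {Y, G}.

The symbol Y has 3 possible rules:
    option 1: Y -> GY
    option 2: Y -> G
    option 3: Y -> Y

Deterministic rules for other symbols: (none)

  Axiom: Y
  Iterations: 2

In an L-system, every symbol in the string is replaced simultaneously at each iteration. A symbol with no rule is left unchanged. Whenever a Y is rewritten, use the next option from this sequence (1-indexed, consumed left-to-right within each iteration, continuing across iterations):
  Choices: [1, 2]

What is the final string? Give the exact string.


Step 0: Y
Step 1: GY  (used choices [1])
Step 2: GG  (used choices [2])

Answer: GG


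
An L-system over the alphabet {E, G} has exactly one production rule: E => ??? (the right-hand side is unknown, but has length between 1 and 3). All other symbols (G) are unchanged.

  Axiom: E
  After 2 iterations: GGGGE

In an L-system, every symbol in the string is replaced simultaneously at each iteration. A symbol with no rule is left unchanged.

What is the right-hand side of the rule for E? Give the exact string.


Trying E => GGE:
  Step 0: E
  Step 1: GGE
  Step 2: GGGGE
Matches the given result.

Answer: GGE


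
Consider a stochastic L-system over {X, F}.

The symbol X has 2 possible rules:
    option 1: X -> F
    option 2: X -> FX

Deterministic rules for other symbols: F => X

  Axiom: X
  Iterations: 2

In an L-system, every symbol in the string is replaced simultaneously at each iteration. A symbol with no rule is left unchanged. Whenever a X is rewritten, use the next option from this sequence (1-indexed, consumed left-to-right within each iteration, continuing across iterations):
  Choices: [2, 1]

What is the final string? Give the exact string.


Answer: XF

Derivation:
Step 0: X
Step 1: FX  (used choices [2])
Step 2: XF  (used choices [1])


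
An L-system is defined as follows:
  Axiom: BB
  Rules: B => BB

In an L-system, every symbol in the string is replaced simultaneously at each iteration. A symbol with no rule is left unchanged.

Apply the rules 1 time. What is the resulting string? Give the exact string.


Step 0: BB
Step 1: BBBB

Answer: BBBB


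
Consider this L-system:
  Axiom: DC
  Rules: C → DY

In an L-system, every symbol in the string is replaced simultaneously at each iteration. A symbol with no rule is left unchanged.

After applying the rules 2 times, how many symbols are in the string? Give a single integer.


Answer: 3

Derivation:
Step 0: length = 2
Step 1: length = 3
Step 2: length = 3


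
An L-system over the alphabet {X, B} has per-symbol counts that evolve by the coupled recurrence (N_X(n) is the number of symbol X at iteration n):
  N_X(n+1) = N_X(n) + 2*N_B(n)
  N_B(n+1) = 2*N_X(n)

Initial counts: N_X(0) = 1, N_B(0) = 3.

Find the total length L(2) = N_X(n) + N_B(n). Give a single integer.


Answer: 25

Derivation:
Step 0: N_X=1, N_B=3, L=4
Step 1: N_X=7, N_B=2, L=9
Step 2: N_X=11, N_B=14, L=25


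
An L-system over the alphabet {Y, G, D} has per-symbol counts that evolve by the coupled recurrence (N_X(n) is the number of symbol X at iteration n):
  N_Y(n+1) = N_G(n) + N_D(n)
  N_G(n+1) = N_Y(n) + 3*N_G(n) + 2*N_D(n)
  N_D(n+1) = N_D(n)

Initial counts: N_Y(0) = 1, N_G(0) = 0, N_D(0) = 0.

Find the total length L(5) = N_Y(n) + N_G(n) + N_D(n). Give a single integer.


Answer: 142

Derivation:
Step 0: N_Y=1, N_G=0, N_D=0, L=1
Step 1: N_Y=0, N_G=1, N_D=0, L=1
Step 2: N_Y=1, N_G=3, N_D=0, L=4
Step 3: N_Y=3, N_G=10, N_D=0, L=13
Step 4: N_Y=10, N_G=33, N_D=0, L=43
Step 5: N_Y=33, N_G=109, N_D=0, L=142


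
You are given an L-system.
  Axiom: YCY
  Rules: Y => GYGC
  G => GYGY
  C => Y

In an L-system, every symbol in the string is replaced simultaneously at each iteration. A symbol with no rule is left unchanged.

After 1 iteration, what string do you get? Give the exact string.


Answer: GYGCYGYGC

Derivation:
Step 0: YCY
Step 1: GYGCYGYGC


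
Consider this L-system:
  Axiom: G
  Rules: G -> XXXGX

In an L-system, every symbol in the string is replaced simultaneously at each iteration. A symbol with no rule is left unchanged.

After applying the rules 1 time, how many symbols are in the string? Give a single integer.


Answer: 5

Derivation:
Step 0: length = 1
Step 1: length = 5


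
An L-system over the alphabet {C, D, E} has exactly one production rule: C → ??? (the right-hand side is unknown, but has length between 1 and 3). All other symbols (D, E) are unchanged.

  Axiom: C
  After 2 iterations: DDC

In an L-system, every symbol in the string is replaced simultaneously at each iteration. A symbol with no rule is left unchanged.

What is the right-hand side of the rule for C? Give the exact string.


Answer: DC

Derivation:
Trying C → DC:
  Step 0: C
  Step 1: DC
  Step 2: DDC
Matches the given result.


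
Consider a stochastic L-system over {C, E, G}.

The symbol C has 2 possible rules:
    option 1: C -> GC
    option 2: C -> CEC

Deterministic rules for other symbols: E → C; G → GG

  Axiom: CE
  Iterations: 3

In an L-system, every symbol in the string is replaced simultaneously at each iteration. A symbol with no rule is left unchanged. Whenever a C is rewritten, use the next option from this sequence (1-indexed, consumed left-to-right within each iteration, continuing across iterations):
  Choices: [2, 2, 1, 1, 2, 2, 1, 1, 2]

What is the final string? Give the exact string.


Answer: CECCCECGCGGGCGGCEC

Derivation:
Step 0: CE
Step 1: CECC  (used choices [2])
Step 2: CECCGCGC  (used choices [2, 1, 1])
Step 3: CECCCECGCGGGCGGCEC  (used choices [2, 2, 1, 1, 2])


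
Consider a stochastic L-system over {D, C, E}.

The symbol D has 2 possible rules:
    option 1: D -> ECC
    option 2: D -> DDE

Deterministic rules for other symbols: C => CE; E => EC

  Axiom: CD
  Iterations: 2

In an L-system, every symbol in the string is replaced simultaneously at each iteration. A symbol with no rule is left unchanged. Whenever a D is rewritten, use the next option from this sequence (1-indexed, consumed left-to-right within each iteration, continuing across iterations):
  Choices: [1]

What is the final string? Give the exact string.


Answer: CEECECCECE

Derivation:
Step 0: CD
Step 1: CEECC  (used choices [1])
Step 2: CEECECCECE  (used choices [])


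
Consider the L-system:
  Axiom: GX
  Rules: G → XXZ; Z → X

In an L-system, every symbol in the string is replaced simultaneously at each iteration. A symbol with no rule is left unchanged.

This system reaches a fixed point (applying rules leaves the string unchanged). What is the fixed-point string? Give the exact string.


Answer: XXXX

Derivation:
Step 0: GX
Step 1: XXZX
Step 2: XXXX
Step 3: XXXX  (unchanged — fixed point at step 2)


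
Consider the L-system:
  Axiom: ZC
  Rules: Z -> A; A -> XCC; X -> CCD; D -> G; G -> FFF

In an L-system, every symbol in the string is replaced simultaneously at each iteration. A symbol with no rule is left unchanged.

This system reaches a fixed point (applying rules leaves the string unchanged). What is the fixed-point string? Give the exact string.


Step 0: ZC
Step 1: AC
Step 2: XCCC
Step 3: CCDCCC
Step 4: CCGCCC
Step 5: CCFFFCCC
Step 6: CCFFFCCC  (unchanged — fixed point at step 5)

Answer: CCFFFCCC


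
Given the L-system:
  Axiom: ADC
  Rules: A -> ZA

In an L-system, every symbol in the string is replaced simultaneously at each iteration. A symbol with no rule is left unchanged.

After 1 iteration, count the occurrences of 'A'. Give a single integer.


Answer: 1

Derivation:
Step 0: ADC  (1 'A')
Step 1: ZADC  (1 'A')


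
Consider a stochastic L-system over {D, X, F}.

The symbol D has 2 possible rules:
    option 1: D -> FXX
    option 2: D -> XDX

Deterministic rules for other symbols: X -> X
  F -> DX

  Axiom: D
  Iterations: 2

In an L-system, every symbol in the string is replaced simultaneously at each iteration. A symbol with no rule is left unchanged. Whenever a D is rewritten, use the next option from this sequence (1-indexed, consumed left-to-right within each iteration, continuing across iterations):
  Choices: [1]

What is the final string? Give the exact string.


Step 0: D
Step 1: FXX  (used choices [1])
Step 2: DXXX  (used choices [])

Answer: DXXX


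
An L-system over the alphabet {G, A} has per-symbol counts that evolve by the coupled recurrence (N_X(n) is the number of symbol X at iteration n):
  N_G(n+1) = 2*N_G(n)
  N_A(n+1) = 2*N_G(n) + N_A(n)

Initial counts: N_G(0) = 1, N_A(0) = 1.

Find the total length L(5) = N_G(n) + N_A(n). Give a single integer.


Step 0: N_G=1, N_A=1, L=2
Step 1: N_G=2, N_A=3, L=5
Step 2: N_G=4, N_A=7, L=11
Step 3: N_G=8, N_A=15, L=23
Step 4: N_G=16, N_A=31, L=47
Step 5: N_G=32, N_A=63, L=95

Answer: 95


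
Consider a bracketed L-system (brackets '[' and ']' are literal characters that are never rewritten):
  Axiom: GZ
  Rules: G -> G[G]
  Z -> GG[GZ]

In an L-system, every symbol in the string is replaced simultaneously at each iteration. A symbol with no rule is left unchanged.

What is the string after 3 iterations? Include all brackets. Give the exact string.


Step 0: GZ
Step 1: G[G]GG[GZ]
Step 2: G[G][G[G]]G[G]G[G][G[G]GG[GZ]]
Step 3: G[G][G[G]][G[G][G[G]]]G[G][G[G]]G[G][G[G]][G[G][G[G]]G[G]G[G][G[G]GG[GZ]]]

Answer: G[G][G[G]][G[G][G[G]]]G[G][G[G]]G[G][G[G]][G[G][G[G]]G[G]G[G][G[G]GG[GZ]]]


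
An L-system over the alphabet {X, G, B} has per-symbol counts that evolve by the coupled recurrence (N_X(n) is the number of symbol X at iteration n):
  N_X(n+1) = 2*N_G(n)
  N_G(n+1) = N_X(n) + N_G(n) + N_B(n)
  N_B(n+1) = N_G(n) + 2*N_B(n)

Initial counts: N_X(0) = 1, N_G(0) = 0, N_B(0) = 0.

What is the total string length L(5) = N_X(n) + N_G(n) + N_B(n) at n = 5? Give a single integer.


Step 0: N_X=1, N_G=0, N_B=0, L=1
Step 1: N_X=0, N_G=1, N_B=0, L=1
Step 2: N_X=2, N_G=1, N_B=1, L=4
Step 3: N_X=2, N_G=4, N_B=3, L=9
Step 4: N_X=8, N_G=9, N_B=10, L=27
Step 5: N_X=18, N_G=27, N_B=29, L=74

Answer: 74


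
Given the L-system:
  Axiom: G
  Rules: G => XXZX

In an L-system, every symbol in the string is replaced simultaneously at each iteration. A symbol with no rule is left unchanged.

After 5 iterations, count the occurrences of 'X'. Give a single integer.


Answer: 3

Derivation:
Step 0: G  (0 'X')
Step 1: XXZX  (3 'X')
Step 2: XXZX  (3 'X')
Step 3: XXZX  (3 'X')
Step 4: XXZX  (3 'X')
Step 5: XXZX  (3 'X')


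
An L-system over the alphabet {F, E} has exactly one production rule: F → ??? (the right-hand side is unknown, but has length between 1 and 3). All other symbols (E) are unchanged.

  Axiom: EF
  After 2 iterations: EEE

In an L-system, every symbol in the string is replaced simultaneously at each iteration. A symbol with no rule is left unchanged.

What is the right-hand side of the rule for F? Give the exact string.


Answer: EE

Derivation:
Trying F → EE:
  Step 0: EF
  Step 1: EEE
  Step 2: EEE
Matches the given result.


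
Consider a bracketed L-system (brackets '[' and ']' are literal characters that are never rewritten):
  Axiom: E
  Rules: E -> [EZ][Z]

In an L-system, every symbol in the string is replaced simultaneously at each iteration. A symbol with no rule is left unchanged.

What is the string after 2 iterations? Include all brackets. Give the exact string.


Answer: [[EZ][Z]Z][Z]

Derivation:
Step 0: E
Step 1: [EZ][Z]
Step 2: [[EZ][Z]Z][Z]


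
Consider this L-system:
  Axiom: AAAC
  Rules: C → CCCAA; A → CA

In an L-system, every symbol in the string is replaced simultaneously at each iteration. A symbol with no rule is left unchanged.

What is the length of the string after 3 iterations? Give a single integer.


Step 0: length = 4
Step 1: length = 11
Step 2: length = 40
Step 3: length = 149

Answer: 149


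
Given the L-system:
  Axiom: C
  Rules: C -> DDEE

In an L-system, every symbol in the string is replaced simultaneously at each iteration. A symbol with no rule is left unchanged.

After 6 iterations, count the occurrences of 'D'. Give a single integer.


Step 0: C  (0 'D')
Step 1: DDEE  (2 'D')
Step 2: DDEE  (2 'D')
Step 3: DDEE  (2 'D')
Step 4: DDEE  (2 'D')
Step 5: DDEE  (2 'D')
Step 6: DDEE  (2 'D')

Answer: 2


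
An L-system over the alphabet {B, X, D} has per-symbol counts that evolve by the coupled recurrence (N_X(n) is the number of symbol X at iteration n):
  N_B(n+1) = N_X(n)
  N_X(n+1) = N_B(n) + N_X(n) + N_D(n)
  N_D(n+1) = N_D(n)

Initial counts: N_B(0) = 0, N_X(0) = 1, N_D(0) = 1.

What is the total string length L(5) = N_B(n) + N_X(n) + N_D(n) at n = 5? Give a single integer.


Answer: 33

Derivation:
Step 0: N_B=0, N_X=1, N_D=1, L=2
Step 1: N_B=1, N_X=2, N_D=1, L=4
Step 2: N_B=2, N_X=4, N_D=1, L=7
Step 3: N_B=4, N_X=7, N_D=1, L=12
Step 4: N_B=7, N_X=12, N_D=1, L=20
Step 5: N_B=12, N_X=20, N_D=1, L=33


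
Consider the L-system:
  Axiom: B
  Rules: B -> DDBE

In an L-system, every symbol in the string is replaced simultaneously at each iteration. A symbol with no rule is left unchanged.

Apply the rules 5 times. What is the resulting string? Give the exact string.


Step 0: B
Step 1: DDBE
Step 2: DDDDBEE
Step 3: DDDDDDBEEE
Step 4: DDDDDDDDBEEEE
Step 5: DDDDDDDDDDBEEEEE

Answer: DDDDDDDDDDBEEEEE


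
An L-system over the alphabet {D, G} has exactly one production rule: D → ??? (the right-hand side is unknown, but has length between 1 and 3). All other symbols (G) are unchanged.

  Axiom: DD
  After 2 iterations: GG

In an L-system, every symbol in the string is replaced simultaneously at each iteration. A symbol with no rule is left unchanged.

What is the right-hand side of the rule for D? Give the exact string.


Answer: G

Derivation:
Trying D → G:
  Step 0: DD
  Step 1: GG
  Step 2: GG
Matches the given result.


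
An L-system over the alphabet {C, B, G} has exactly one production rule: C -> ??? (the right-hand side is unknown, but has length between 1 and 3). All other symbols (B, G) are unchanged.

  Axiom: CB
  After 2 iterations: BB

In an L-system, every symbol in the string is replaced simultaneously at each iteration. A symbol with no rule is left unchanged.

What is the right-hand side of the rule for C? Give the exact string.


Trying C -> B:
  Step 0: CB
  Step 1: BB
  Step 2: BB
Matches the given result.

Answer: B


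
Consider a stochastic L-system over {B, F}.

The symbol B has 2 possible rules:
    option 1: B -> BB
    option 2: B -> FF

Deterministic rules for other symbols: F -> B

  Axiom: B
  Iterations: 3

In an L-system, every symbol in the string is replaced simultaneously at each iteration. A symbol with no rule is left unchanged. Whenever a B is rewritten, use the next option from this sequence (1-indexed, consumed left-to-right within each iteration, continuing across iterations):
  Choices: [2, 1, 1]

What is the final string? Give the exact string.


Answer: BBBB

Derivation:
Step 0: B
Step 1: FF  (used choices [2])
Step 2: BB  (used choices [])
Step 3: BBBB  (used choices [1, 1])


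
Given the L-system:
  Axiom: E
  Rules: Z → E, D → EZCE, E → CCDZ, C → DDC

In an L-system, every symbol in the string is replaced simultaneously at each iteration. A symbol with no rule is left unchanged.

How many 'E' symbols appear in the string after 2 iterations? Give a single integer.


Answer: 3

Derivation:
Step 0: E  (1 'E')
Step 1: CCDZ  (0 'E')
Step 2: DDCDDCEZCEE  (3 'E')


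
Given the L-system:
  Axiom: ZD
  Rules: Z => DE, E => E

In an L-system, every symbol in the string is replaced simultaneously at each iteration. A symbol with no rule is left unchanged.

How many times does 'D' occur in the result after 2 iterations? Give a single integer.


Step 0: ZD  (1 'D')
Step 1: DED  (2 'D')
Step 2: DED  (2 'D')

Answer: 2


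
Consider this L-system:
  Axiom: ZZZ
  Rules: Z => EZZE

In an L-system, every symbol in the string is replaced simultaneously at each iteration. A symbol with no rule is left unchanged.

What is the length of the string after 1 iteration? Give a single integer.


Answer: 12

Derivation:
Step 0: length = 3
Step 1: length = 12


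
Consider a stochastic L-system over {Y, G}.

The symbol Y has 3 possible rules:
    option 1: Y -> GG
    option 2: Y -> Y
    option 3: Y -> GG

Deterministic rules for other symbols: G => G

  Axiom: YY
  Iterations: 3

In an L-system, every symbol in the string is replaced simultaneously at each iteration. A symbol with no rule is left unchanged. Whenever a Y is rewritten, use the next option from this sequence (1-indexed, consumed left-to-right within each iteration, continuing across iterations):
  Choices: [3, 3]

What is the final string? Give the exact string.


Answer: GGGG

Derivation:
Step 0: YY
Step 1: GGGG  (used choices [3, 3])
Step 2: GGGG  (used choices [])
Step 3: GGGG  (used choices [])


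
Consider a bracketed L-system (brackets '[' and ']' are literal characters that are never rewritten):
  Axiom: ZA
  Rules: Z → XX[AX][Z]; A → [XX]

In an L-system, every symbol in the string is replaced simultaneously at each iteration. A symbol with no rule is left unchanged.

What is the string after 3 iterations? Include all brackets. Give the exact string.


Step 0: ZA
Step 1: XX[AX][Z][XX]
Step 2: XX[[XX]X][XX[AX][Z]][XX]
Step 3: XX[[XX]X][XX[[XX]X][XX[AX][Z]]][XX]

Answer: XX[[XX]X][XX[[XX]X][XX[AX][Z]]][XX]


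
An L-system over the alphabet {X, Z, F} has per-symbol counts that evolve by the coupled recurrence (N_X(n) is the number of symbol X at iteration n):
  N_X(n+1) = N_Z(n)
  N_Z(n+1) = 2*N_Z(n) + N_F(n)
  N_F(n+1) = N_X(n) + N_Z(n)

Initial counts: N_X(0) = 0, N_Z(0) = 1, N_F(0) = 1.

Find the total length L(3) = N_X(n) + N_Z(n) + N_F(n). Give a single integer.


Answer: 35

Derivation:
Step 0: N_X=0, N_Z=1, N_F=1, L=2
Step 1: N_X=1, N_Z=3, N_F=1, L=5
Step 2: N_X=3, N_Z=7, N_F=4, L=14
Step 3: N_X=7, N_Z=18, N_F=10, L=35


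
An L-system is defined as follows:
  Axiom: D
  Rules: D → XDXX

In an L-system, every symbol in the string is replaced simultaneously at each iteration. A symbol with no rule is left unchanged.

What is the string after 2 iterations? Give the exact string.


Step 0: D
Step 1: XDXX
Step 2: XXDXXXX

Answer: XXDXXXX


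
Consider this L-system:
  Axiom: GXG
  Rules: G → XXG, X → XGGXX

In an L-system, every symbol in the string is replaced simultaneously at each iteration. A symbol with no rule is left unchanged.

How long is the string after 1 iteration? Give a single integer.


Step 0: length = 3
Step 1: length = 11

Answer: 11


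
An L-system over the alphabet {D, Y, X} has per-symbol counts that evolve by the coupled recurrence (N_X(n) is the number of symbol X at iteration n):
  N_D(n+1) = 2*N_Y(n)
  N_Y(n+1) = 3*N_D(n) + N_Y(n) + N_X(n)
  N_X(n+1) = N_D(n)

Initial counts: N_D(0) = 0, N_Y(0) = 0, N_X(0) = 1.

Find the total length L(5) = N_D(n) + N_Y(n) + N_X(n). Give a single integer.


Answer: 103

Derivation:
Step 0: N_D=0, N_Y=0, N_X=1, L=1
Step 1: N_D=0, N_Y=1, N_X=0, L=1
Step 2: N_D=2, N_Y=1, N_X=0, L=3
Step 3: N_D=2, N_Y=7, N_X=2, L=11
Step 4: N_D=14, N_Y=15, N_X=2, L=31
Step 5: N_D=30, N_Y=59, N_X=14, L=103


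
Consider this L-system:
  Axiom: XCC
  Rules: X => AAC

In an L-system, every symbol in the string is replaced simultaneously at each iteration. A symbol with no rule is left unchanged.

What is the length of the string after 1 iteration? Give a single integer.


Step 0: length = 3
Step 1: length = 5

Answer: 5


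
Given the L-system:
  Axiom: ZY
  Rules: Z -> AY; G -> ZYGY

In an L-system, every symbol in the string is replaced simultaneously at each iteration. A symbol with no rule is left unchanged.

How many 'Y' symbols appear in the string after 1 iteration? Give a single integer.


Step 0: ZY  (1 'Y')
Step 1: AYY  (2 'Y')

Answer: 2


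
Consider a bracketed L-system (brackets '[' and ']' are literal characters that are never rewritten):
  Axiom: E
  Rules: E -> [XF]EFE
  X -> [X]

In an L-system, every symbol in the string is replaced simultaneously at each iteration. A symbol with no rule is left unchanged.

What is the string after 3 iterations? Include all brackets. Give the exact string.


Answer: [[[X]]F][[X]F][XF]EFEF[XF]EFEF[[X]F][XF]EFEF[XF]EFE

Derivation:
Step 0: E
Step 1: [XF]EFE
Step 2: [[X]F][XF]EFEF[XF]EFE
Step 3: [[[X]]F][[X]F][XF]EFEF[XF]EFEF[[X]F][XF]EFEF[XF]EFE


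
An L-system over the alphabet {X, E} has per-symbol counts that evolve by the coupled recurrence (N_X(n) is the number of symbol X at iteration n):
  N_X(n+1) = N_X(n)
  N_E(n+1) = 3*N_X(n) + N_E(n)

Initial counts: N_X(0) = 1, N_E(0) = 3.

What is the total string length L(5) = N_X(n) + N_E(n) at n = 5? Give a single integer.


Answer: 19

Derivation:
Step 0: N_X=1, N_E=3, L=4
Step 1: N_X=1, N_E=6, L=7
Step 2: N_X=1, N_E=9, L=10
Step 3: N_X=1, N_E=12, L=13
Step 4: N_X=1, N_E=15, L=16
Step 5: N_X=1, N_E=18, L=19


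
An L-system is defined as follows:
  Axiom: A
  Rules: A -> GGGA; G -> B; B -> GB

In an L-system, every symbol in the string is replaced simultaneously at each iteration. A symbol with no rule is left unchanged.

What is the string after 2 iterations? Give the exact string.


Answer: BBBGGGA

Derivation:
Step 0: A
Step 1: GGGA
Step 2: BBBGGGA


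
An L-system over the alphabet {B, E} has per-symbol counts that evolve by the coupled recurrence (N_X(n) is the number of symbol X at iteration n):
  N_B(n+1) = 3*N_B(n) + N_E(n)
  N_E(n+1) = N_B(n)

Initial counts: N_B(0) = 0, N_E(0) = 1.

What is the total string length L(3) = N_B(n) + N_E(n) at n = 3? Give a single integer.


Step 0: N_B=0, N_E=1, L=1
Step 1: N_B=1, N_E=0, L=1
Step 2: N_B=3, N_E=1, L=4
Step 3: N_B=10, N_E=3, L=13

Answer: 13


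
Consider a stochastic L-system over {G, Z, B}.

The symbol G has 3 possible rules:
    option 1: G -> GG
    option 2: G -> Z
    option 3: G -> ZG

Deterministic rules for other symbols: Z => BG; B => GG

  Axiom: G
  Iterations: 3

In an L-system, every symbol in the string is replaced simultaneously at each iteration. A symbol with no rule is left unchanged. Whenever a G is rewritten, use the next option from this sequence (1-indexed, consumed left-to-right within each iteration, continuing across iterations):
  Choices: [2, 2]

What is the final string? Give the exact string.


Answer: GGZ

Derivation:
Step 0: G
Step 1: Z  (used choices [2])
Step 2: BG  (used choices [])
Step 3: GGZ  (used choices [2])


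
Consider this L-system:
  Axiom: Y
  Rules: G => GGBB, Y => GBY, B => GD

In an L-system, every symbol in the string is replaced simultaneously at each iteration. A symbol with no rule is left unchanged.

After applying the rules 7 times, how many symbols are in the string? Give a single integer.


Answer: 1520

Derivation:
Step 0: length = 1
Step 1: length = 3
Step 2: length = 9
Step 3: length = 26
Step 4: length = 73
Step 5: length = 202
Step 6: length = 555
Step 7: length = 1520


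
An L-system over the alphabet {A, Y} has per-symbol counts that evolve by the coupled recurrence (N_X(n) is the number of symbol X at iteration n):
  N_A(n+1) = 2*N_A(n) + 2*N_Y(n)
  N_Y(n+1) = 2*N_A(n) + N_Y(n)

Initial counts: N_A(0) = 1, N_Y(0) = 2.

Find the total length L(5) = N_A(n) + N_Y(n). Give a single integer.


Step 0: N_A=1, N_Y=2, L=3
Step 1: N_A=6, N_Y=4, L=10
Step 2: N_A=20, N_Y=16, L=36
Step 3: N_A=72, N_Y=56, L=128
Step 4: N_A=256, N_Y=200, L=456
Step 5: N_A=912, N_Y=712, L=1624

Answer: 1624


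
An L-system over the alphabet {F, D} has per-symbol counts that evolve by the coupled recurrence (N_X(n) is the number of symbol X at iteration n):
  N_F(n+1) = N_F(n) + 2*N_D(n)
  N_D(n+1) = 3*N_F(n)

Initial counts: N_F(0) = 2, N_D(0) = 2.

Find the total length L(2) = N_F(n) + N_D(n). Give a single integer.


Answer: 36

Derivation:
Step 0: N_F=2, N_D=2, L=4
Step 1: N_F=6, N_D=6, L=12
Step 2: N_F=18, N_D=18, L=36


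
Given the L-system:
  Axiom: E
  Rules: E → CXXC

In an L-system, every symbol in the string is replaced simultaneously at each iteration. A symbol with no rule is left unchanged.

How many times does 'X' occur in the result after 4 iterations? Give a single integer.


Step 0: E  (0 'X')
Step 1: CXXC  (2 'X')
Step 2: CXXC  (2 'X')
Step 3: CXXC  (2 'X')
Step 4: CXXC  (2 'X')

Answer: 2


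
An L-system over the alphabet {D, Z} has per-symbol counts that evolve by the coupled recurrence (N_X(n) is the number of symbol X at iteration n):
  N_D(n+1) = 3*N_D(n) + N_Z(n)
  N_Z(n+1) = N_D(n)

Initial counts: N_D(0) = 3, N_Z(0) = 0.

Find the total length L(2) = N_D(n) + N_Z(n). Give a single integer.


Answer: 39

Derivation:
Step 0: N_D=3, N_Z=0, L=3
Step 1: N_D=9, N_Z=3, L=12
Step 2: N_D=30, N_Z=9, L=39


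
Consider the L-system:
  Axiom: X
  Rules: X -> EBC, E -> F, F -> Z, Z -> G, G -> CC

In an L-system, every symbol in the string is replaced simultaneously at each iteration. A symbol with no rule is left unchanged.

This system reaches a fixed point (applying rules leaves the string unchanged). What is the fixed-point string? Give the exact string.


Answer: CCBC

Derivation:
Step 0: X
Step 1: EBC
Step 2: FBC
Step 3: ZBC
Step 4: GBC
Step 5: CCBC
Step 6: CCBC  (unchanged — fixed point at step 5)


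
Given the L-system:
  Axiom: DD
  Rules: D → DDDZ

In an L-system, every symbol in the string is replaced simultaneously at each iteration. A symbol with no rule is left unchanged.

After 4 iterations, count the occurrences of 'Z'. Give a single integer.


Step 0: DD  (0 'Z')
Step 1: DDDZDDDZ  (2 'Z')
Step 2: DDDZDDDZDDDZZDDDZDDDZDDDZZ  (8 'Z')
Step 3: DDDZDDDZDDDZZDDDZDDDZDDDZZDDDZDDDZDDDZZZDDDZDDDZDDDZZDDDZDDDZDDDZZDDDZDDDZDDDZZZ  (26 'Z')
Step 4: DDDZDDDZDDDZZDDDZDDDZDDDZZDDDZDDDZDDDZZZDDDZDDDZDDDZZDDDZDDDZDDDZZDDDZDDDZDDDZZZDDDZDDDZDDDZZDDDZDDDZDDDZZDDDZDDDZDDDZZZZDDDZDDDZDDDZZDDDZDDDZDDDZZDDDZDDDZDDDZZZDDDZDDDZDDDZZDDDZDDDZDDDZZDDDZDDDZDDDZZZDDDZDDDZDDDZZDDDZDDDZDDDZZDDDZDDDZDDDZZZZ  (80 'Z')

Answer: 80


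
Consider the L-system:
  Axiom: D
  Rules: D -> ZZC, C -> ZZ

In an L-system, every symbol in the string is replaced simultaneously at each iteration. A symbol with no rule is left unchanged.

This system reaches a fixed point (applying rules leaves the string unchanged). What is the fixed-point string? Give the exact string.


Step 0: D
Step 1: ZZC
Step 2: ZZZZ
Step 3: ZZZZ  (unchanged — fixed point at step 2)

Answer: ZZZZ
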